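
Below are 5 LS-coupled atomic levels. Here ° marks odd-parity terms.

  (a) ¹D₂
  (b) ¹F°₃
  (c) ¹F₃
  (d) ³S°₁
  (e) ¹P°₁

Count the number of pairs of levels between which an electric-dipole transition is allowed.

3

(a)–(b): allowed.
(a)–(c): forbidden (parity).
(a)–(d): forbidden (ΔS, ΔL).
(a)–(e): allowed.
(b)–(c): allowed.
(b)–(d): forbidden (parity, ΔS, ΔL, ΔJ).
(b)–(e): forbidden (parity, ΔL, ΔJ).
(c)–(d): forbidden (ΔS, ΔL, ΔJ).
(c)–(e): forbidden (ΔL, ΔJ).
(d)–(e): forbidden (parity, ΔS).
Allowed pairs: 3 of 10.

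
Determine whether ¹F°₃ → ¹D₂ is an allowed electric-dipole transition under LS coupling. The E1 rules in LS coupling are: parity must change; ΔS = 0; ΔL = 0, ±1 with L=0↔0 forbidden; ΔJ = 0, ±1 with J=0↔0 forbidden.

Reading off the term symbols: S 0→0, L 3→2, J 3→2, parity odd→even.
Parity must change: odd → even — ok.
ΔS = 0: S: 0 → 0 — ok.
ΔL = 0, ±1 (not L=0↔0): L: 3 → 2, ΔL = -1 — ok.
ΔJ = 0, ±1 (not J=0↔0): J: 3 → 2, ΔJ = -1 — ok.
All four E1 rules are satisfied.

allowed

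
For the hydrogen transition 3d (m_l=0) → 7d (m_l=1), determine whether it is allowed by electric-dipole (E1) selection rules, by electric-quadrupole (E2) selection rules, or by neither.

E2

Δl = 2 − 2 = +0; l_i + l_f = 4.
Δm_l = +1.
E1 (Δl = ±1, |Δm_l| ≤ 1): not satisfied.
E2 (Δl = 0,±2, l_i+l_f ≥ 2, |Δm_l| ≤ 2): satisfied.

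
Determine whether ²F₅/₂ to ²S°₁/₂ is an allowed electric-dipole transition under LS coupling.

Parity must change: even → odd — satisfied.
ΔS = 0: S: 1/2 → 1/2 — satisfied.
ΔL = 0, ±1 (not L=0↔0): L: 3 → 0, ΔL = -3 — violated.
ΔJ = 0, ±1 (not J=0↔0): J: 5/2 → 1/2, ΔJ = -2 — violated.
Rule(s) violated: ΔL, ΔJ.

forbidden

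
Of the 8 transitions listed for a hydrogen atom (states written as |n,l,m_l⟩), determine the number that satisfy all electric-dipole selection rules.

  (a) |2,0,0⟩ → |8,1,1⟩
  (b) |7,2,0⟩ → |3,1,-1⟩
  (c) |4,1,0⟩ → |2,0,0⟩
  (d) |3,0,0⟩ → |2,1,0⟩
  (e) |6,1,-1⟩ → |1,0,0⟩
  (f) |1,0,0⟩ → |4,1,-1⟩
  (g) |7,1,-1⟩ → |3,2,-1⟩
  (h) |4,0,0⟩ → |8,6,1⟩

7

(a) allowed
(b) allowed
(c) allowed
(d) allowed
(e) allowed
(f) allowed
(g) allowed
(h) forbidden — Δl = +6 (E1 requires Δl = ±1)
Total allowed: 7 of 8.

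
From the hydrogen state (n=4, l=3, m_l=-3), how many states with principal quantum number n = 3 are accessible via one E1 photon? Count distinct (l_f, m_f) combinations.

E1 requires Δl = ±1, so l_f ∈ {2, 4}; with 0 ≤ l_f ≤ n_f−1 = 2, the allowed l_f values are {2}.
For l_f = 2: m_f ∈ {m_i−1, m_i, m_i+1} ∩ [−2, 2] = {-2} → 1 state.
Total: 1.

1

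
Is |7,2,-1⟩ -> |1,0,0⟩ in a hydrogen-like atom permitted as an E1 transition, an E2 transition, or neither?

E2

Δl = 0 − 2 = -2; l_i + l_f = 2.
Δm_l = +1.
E1 (Δl = ±1, |Δm_l| ≤ 1): not satisfied.
E2 (Δl = 0,±2, l_i+l_f ≥ 2, |Δm_l| ≤ 2): satisfied.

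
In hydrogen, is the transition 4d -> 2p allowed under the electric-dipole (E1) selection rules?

l: 2 → 1 (Δl = -1). Δl = ±1 ✓.
All E1 selection rules are satisfied.

allowed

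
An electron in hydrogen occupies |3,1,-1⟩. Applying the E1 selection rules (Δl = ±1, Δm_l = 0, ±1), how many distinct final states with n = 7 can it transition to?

E1 requires Δl = ±1, so l_f ∈ {0, 2}; with 0 ≤ l_f ≤ n_f−1 = 6, the allowed l_f values are {0, 2}.
For l_f = 0: m_f ∈ {m_i−1, m_i, m_i+1} ∩ [−0, 0] = {0} → 1 state.
For l_f = 2: m_f ∈ {m_i−1, m_i, m_i+1} ∩ [−2, 2] = {-2, -1, 0} → 3 states.
Total: 4.

4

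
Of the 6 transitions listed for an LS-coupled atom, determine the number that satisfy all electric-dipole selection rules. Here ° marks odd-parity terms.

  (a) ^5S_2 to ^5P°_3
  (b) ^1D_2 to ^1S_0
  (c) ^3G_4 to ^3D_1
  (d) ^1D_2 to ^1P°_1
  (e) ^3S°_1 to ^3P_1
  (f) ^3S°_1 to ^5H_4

(a) allowed
(b) forbidden (parity, ΔL, ΔJ fail)
(c) forbidden (parity, ΔL, ΔJ fail)
(d) allowed
(e) allowed
(f) forbidden (ΔS, ΔL, ΔJ fail)
Total allowed: 3 of 6.

3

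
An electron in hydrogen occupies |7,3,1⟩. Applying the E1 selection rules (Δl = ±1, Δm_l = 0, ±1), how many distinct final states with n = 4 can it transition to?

3

E1 requires Δl = ±1, so l_f ∈ {2, 4}; with 0 ≤ l_f ≤ n_f−1 = 3, the allowed l_f values are {2}.
For l_f = 2: m_f ∈ {m_i−1, m_i, m_i+1} ∩ [−2, 2] = {0, 1, 2} → 3 states.
Total: 3.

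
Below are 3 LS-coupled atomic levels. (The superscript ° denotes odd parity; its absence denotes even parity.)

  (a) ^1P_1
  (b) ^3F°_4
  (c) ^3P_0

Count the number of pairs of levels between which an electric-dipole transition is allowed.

(a)–(b): forbidden (ΔS, ΔL, ΔJ).
(a)–(c): forbidden (parity, ΔS).
(b)–(c): forbidden (ΔL, ΔJ).
Allowed pairs: 0 of 3.

0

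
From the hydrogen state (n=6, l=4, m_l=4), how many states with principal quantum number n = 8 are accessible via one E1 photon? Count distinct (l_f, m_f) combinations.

4

E1 requires Δl = ±1, so l_f ∈ {3, 5}; with 0 ≤ l_f ≤ n_f−1 = 7, the allowed l_f values are {3, 5}.
For l_f = 3: m_f ∈ {m_i−1, m_i, m_i+1} ∩ [−3, 3] = {3} → 1 state.
For l_f = 5: m_f ∈ {m_i−1, m_i, m_i+1} ∩ [−5, 5] = {3, 4, 5} → 3 states.
Total: 4.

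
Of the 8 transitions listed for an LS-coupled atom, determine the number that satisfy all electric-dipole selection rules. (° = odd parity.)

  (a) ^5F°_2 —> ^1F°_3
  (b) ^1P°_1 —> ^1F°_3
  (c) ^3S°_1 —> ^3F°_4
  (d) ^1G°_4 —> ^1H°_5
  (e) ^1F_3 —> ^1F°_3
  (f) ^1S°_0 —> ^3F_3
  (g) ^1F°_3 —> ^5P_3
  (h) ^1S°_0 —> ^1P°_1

(a) forbidden (parity, ΔS fail)
(b) forbidden (parity, ΔL, ΔJ fail)
(c) forbidden (parity, ΔL, ΔJ fail)
(d) forbidden (parity fails)
(e) allowed
(f) forbidden (ΔS, ΔL, ΔJ fail)
(g) forbidden (ΔS, ΔL fail)
(h) forbidden (parity fails)
Total allowed: 1 of 8.

1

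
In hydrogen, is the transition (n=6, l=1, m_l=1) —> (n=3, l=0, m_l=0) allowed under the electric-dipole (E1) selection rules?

l: 1 → 0 (Δl = -1). Δl = ±1 ok.
m_l: 1 → 0 (Δm_l = -1). |Δm_l| ≤ 1 ok.
All E1 selection rules are satisfied.

allowed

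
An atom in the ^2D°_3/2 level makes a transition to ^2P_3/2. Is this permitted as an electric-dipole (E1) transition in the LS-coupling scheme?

ΔL = 0, ±1 (not L=0↔0): L: 2 → 1, ΔL = -1 — ok.
ΔS = 0: S: 1/2 → 1/2 — ok.
ΔJ = 0, ±1 (not J=0↔0): J: 3/2 → 3/2, ΔJ = +0 — ok.
Parity must change: odd → even — ok.
All four E1 rules are satisfied.

allowed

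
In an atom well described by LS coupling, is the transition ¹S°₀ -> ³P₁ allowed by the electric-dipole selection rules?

forbidden

Reading off the term symbols: S 0→1, L 0→1, J 0→1, parity odd→even.
Parity must change: odd → even — ✓.
ΔS = 0: S: 0 → 1 — ✗.
ΔL = 0, ±1 (not L=0↔0): L: 0 → 1, ΔL = +1 — ✓.
ΔJ = 0, ±1 (not J=0↔0): J: 0 → 1, ΔJ = +1 — ✓.
Rule(s) violated: ΔS.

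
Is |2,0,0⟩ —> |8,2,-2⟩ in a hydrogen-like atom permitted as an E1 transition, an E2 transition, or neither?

Δl = 2 − 0 = +2; l_i + l_f = 2.
Δm_l = -2.
E1 (Δl = ±1, |Δm_l| ≤ 1): not satisfied.
E2 (Δl = 0,±2, l_i+l_f ≥ 2, |Δm_l| ≤ 2): satisfied.

E2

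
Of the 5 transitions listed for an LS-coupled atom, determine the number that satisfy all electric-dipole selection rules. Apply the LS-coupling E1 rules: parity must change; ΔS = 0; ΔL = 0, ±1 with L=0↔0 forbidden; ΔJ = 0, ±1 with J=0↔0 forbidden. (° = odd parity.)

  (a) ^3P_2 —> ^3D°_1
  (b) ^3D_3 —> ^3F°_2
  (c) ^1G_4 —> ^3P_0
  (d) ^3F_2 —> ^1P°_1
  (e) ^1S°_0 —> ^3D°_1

2

(a) allowed
(b) allowed
(c) forbidden (parity, ΔS, ΔL, ΔJ fail)
(d) forbidden (ΔS, ΔL fail)
(e) forbidden (parity, ΔS, ΔL fail)
Total allowed: 2 of 5.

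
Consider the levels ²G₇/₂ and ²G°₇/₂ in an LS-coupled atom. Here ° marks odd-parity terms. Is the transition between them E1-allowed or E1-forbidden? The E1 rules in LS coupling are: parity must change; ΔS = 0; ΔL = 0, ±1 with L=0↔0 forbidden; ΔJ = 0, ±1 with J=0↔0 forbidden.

allowed

Parity must change: even → odd — satisfied.
ΔS = 0: S: 1/2 → 1/2 — satisfied.
ΔL = 0, ±1 (not L=0↔0): L: 4 → 4, ΔL = +0 — satisfied.
ΔJ = 0, ±1 (not J=0↔0): J: 7/2 → 7/2, ΔJ = +0 — satisfied.
All four E1 rules are satisfied.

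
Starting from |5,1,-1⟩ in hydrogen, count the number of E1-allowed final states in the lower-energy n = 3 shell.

E1 requires Δl = ±1, so l_f ∈ {0, 2}; with 0 ≤ l_f ≤ n_f−1 = 2, the allowed l_f values are {0, 2}.
For l_f = 0: m_f ∈ {m_i−1, m_i, m_i+1} ∩ [−0, 0] = {0} → 1 state.
For l_f = 2: m_f ∈ {m_i−1, m_i, m_i+1} ∩ [−2, 2] = {-2, -1, 0} → 3 states.
Total: 4.

4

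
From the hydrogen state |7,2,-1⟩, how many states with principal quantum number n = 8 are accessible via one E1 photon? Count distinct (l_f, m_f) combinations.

5

E1 requires Δl = ±1, so l_f ∈ {1, 3}; with 0 ≤ l_f ≤ n_f−1 = 7, the allowed l_f values are {1, 3}.
For l_f = 1: m_f ∈ {m_i−1, m_i, m_i+1} ∩ [−1, 1] = {-1, 0} → 2 states.
For l_f = 3: m_f ∈ {m_i−1, m_i, m_i+1} ∩ [−3, 3] = {-2, -1, 0} → 3 states.
Total: 5.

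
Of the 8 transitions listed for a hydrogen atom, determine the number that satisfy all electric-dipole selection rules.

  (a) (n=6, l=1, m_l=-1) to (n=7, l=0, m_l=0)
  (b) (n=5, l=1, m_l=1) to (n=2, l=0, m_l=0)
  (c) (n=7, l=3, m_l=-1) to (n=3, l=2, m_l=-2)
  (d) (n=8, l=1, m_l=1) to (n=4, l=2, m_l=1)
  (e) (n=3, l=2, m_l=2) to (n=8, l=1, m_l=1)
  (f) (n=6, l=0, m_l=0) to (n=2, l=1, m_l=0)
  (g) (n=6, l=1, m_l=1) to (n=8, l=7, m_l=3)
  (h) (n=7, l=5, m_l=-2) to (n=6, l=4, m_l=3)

6

(a) allowed
(b) allowed
(c) allowed
(d) allowed
(e) allowed
(f) allowed
(g) forbidden — Δl = +6 (E1 requires Δl = ±1); Δm_l = +2 (E1 requires Δm_l = 0, ±1)
(h) forbidden — Δm_l = +5 (E1 requires Δm_l = 0, ±1)
Total allowed: 6 of 8.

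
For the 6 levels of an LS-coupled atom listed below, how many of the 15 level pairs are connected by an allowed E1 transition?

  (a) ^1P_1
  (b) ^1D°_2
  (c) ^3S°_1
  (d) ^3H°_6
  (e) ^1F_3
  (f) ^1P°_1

3

(a)–(b): allowed.
(a)–(c): forbidden (ΔS).
(a)–(d): forbidden (ΔS, ΔL, ΔJ).
(a)–(e): forbidden (parity, ΔL, ΔJ).
(a)–(f): allowed.
(b)–(c): forbidden (parity, ΔS, ΔL).
(b)–(d): forbidden (parity, ΔS, ΔL, ΔJ).
(b)–(e): allowed.
(b)–(f): forbidden (parity).
(c)–(d): forbidden (parity, ΔL, ΔJ).
(c)–(e): forbidden (ΔS, ΔL, ΔJ).
(c)–(f): forbidden (parity, ΔS).
(d)–(e): forbidden (ΔS, ΔL, ΔJ).
(d)–(f): forbidden (parity, ΔS, ΔL, ΔJ).
(e)–(f): forbidden (ΔL, ΔJ).
Allowed pairs: 3 of 15.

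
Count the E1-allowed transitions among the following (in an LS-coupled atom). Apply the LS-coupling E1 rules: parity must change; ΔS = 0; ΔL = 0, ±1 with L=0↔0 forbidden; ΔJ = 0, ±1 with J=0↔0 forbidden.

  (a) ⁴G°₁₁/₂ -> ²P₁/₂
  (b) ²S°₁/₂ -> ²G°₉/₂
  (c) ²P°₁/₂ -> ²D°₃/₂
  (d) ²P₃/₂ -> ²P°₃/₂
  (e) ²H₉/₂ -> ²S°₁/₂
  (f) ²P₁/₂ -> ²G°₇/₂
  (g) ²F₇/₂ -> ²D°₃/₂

1

(a) forbidden (ΔS, ΔL, ΔJ fail)
(b) forbidden (parity, ΔL, ΔJ fail)
(c) forbidden (parity fails)
(d) allowed
(e) forbidden (ΔL, ΔJ fail)
(f) forbidden (ΔL, ΔJ fail)
(g) forbidden (ΔJ fails)
Total allowed: 1 of 7.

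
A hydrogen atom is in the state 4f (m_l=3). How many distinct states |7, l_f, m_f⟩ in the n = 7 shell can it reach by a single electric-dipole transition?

E1 requires Δl = ±1, so l_f ∈ {2, 4}; with 0 ≤ l_f ≤ n_f−1 = 6, the allowed l_f values are {2, 4}.
For l_f = 2: m_f ∈ {m_i−1, m_i, m_i+1} ∩ [−2, 2] = {2} → 1 state.
For l_f = 4: m_f ∈ {m_i−1, m_i, m_i+1} ∩ [−4, 4] = {2, 3, 4} → 3 states.
Total: 4.

4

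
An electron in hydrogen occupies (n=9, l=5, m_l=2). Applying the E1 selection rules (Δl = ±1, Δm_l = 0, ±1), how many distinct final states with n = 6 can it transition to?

E1 requires Δl = ±1, so l_f ∈ {4, 6}; with 0 ≤ l_f ≤ n_f−1 = 5, the allowed l_f values are {4}.
For l_f = 4: m_f ∈ {m_i−1, m_i, m_i+1} ∩ [−4, 4] = {1, 2, 3} → 3 states.
Total: 3.

3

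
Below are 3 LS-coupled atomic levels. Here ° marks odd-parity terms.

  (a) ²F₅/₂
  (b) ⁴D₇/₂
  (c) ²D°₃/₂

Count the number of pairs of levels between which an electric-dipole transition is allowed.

(a)–(b): forbidden (parity, ΔS).
(a)–(c): allowed.
(b)–(c): forbidden (ΔS, ΔJ).
Allowed pairs: 1 of 3.

1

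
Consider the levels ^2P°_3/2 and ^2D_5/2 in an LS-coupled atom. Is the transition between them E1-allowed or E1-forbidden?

allowed

Initial level: S=1/2, L=1, J=3/2, parity odd. Final level: S=1/2, L=2, J=5/2, parity even.
Parity must change: odd → even — satisfied.
ΔS = 0: S: 1/2 → 1/2 — satisfied.
ΔL = 0, ±1 (not L=0↔0): L: 1 → 2, ΔL = +1 — satisfied.
ΔJ = 0, ±1 (not J=0↔0): J: 3/2 → 5/2, ΔJ = +1 — satisfied.
All four E1 rules are satisfied.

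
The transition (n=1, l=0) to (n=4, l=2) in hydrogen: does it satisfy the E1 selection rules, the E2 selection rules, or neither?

E2

Δl = 2 − 0 = +2; l_i + l_f = 2.
E1 (Δl = ±1): not satisfied.
E2 (Δl = 0,±2, l_i+l_f ≥ 2): satisfied.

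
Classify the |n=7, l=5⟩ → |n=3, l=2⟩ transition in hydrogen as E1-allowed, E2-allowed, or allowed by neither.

Δl = 2 − 5 = -3; l_i + l_f = 7.
E1 (Δl = ±1): not satisfied.
E2 (Δl = 0,±2, l_i+l_f ≥ 2): not satisfied.

neither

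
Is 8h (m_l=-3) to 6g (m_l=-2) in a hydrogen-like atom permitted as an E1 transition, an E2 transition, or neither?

E1

Δl = 4 − 5 = -1; l_i + l_f = 9.
Δm_l = +1.
E1 (Δl = ±1, |Δm_l| ≤ 1): satisfied.
E2 (Δl = 0,±2, l_i+l_f ≥ 2, |Δm_l| ≤ 2): not satisfied.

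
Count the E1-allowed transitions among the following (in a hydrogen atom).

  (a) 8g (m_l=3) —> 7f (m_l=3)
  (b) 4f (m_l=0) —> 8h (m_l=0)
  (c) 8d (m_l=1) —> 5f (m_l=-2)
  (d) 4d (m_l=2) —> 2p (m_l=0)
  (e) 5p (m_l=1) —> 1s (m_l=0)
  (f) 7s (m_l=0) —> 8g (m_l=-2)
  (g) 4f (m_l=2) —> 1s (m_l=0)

2

(a) allowed
(b) forbidden — Δl = +2 (E1 requires Δl = ±1)
(c) forbidden — Δm_l = -3 (E1 requires Δm_l = 0, ±1)
(d) forbidden — Δm_l = -2 (E1 requires Δm_l = 0, ±1)
(e) allowed
(f) forbidden — Δl = +4 (E1 requires Δl = ±1); Δm_l = -2 (E1 requires Δm_l = 0, ±1)
(g) forbidden — Δl = -3 (E1 requires Δl = ±1); Δm_l = -2 (E1 requires Δm_l = 0, ±1)
Total allowed: 2 of 7.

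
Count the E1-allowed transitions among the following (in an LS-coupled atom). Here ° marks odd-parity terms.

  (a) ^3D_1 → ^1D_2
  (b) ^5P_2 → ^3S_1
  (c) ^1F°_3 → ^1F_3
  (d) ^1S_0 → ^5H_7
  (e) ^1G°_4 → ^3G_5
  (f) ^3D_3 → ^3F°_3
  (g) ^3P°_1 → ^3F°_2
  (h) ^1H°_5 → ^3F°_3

(a) forbidden (parity, ΔS fail)
(b) forbidden (parity, ΔS fail)
(c) allowed
(d) forbidden (parity, ΔS, ΔL, ΔJ fail)
(e) forbidden (ΔS fails)
(f) allowed
(g) forbidden (parity, ΔL fail)
(h) forbidden (parity, ΔS, ΔL, ΔJ fail)
Total allowed: 2 of 8.

2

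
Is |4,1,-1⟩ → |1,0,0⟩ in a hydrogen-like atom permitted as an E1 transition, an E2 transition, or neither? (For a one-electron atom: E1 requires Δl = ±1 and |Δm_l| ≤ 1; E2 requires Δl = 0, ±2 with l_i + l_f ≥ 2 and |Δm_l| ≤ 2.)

E1

Δl = 0 − 1 = -1; l_i + l_f = 1.
Δm_l = +1.
E1 (Δl = ±1, |Δm_l| ≤ 1): satisfied.
E2 (Δl = 0,±2, l_i+l_f ≥ 2, |Δm_l| ≤ 2): not satisfied.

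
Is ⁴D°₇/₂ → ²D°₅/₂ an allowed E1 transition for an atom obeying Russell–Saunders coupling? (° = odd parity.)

Parity must change: odd → odd — fails.
ΔS = 0: S: 3/2 → 1/2 — fails.
ΔL = 0, ±1 (not L=0↔0): L: 2 → 2, ΔL = +0 — passes.
ΔJ = 0, ±1 (not J=0↔0): J: 7/2 → 5/2, ΔJ = -1 — passes.
Rule(s) violated: parity, ΔS.

forbidden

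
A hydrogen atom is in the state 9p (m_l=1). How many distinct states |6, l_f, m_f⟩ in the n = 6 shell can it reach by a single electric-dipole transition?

E1 requires Δl = ±1, so l_f ∈ {0, 2}; with 0 ≤ l_f ≤ n_f−1 = 5, the allowed l_f values are {0, 2}.
For l_f = 0: m_f ∈ {m_i−1, m_i, m_i+1} ∩ [−0, 0] = {0} → 1 state.
For l_f = 2: m_f ∈ {m_i−1, m_i, m_i+1} ∩ [−2, 2] = {0, 1, 2} → 3 states.
Total: 4.

4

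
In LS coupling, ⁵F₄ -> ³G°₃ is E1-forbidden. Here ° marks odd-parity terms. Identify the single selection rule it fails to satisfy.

Initial level: S=2, L=3, J=4, parity even. Final level: S=1, L=4, J=3, parity odd.
ΔL = 0, ±1 (not L=0↔0): L: 3 → 4, ΔL = +1 — ✓.
Parity must change: even → odd — ✓.
ΔJ = 0, ±1 (not J=0↔0): J: 4 → 3, ΔJ = -1 — ✓.
ΔS = 0: S: 2 → 1 — ✗.

the ΔS = 0 rule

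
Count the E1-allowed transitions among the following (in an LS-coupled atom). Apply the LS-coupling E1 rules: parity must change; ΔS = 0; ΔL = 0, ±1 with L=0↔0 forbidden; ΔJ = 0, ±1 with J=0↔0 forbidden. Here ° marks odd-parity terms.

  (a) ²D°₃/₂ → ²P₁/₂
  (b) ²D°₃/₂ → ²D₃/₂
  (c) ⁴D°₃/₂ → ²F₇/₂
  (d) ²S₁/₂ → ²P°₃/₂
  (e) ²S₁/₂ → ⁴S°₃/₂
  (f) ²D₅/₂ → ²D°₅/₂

4

(a) allowed
(b) allowed
(c) forbidden (ΔS, ΔJ fail)
(d) allowed
(e) forbidden (ΔS, ΔL fail)
(f) allowed
Total allowed: 4 of 6.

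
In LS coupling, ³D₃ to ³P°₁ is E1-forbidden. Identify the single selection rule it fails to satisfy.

Initial level: S=1, L=2, J=3, parity even. Final level: S=1, L=1, J=1, parity odd.
Parity must change: even → odd — ✓.
ΔS = 0: S: 1 → 1 — ✓.
ΔL = 0, ±1 (not L=0↔0): L: 2 → 1, ΔL = -1 — ✓.
ΔJ = 0, ±1 (not J=0↔0): J: 3 → 1, ΔJ = -2 — ✗.

the ΔJ = 0, ±1 rule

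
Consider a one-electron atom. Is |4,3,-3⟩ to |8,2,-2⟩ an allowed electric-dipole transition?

Initial l = 3, final l = 2, so Δl = -1. E1 requires Δl = ±1: satisfied.
m_l: -3 → -2 (Δm_l = +1). |Δm_l| ≤ 1 satisfied.
All E1 selection rules are satisfied.

allowed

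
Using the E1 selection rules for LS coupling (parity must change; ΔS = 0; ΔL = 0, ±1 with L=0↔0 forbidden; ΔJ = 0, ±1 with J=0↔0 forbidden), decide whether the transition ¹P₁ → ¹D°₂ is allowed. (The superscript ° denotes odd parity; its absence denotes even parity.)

Reading off the term symbols: S 0→0, L 1→2, J 1→2, parity even→odd.
Parity must change: even → odd — ✓.
ΔS = 0: S: 0 → 0 — ✓.
ΔL = 0, ±1 (not L=0↔0): L: 1 → 2, ΔL = +1 — ✓.
ΔJ = 0, ±1 (not J=0↔0): J: 1 → 2, ΔJ = +1 — ✓.
All four E1 rules are satisfied.

allowed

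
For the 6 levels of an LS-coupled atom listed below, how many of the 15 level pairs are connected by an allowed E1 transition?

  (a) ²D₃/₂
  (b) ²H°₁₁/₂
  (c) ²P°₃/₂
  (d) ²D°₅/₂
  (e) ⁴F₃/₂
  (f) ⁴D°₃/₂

(a)–(b): forbidden (ΔL, ΔJ).
(a)–(c): allowed.
(a)–(d): allowed.
(a)–(e): forbidden (parity, ΔS).
(a)–(f): forbidden (ΔS).
(b)–(c): forbidden (parity, ΔL, ΔJ).
(b)–(d): forbidden (parity, ΔL, ΔJ).
(b)–(e): forbidden (ΔS, ΔL, ΔJ).
(b)–(f): forbidden (parity, ΔS, ΔL, ΔJ).
(c)–(d): forbidden (parity).
(c)–(e): forbidden (ΔS, ΔL).
(c)–(f): forbidden (parity, ΔS).
(d)–(e): forbidden (ΔS).
(d)–(f): forbidden (parity, ΔS).
(e)–(f): allowed.
Allowed pairs: 3 of 15.

3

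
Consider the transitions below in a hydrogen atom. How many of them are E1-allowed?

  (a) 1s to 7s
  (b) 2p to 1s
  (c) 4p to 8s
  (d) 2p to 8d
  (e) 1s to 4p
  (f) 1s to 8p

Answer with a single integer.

5

(a) forbidden — Δl = +0 (E1 requires Δl = ±1)
(b) allowed
(c) allowed
(d) allowed
(e) allowed
(f) allowed
Total allowed: 5 of 6.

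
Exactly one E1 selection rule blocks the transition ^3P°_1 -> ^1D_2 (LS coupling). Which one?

Parity must change: odd → even — passes.
ΔS = 0: S: 1 → 0 — fails.
ΔL = 0, ±1 (not L=0↔0): L: 1 → 2, ΔL = +1 — passes.
ΔJ = 0, ±1 (not J=0↔0): J: 1 → 2, ΔJ = +1 — passes.

the ΔS = 0 rule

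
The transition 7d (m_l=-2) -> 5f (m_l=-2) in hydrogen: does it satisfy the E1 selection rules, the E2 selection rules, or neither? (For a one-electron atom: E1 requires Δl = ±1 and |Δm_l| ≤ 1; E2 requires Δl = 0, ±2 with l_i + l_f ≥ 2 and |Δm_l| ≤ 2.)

E1

Δl = 3 − 2 = +1; l_i + l_f = 5.
Δm_l = +0.
E1 (Δl = ±1, |Δm_l| ≤ 1): satisfied.
E2 (Δl = 0,±2, l_i+l_f ≥ 2, |Δm_l| ≤ 2): not satisfied.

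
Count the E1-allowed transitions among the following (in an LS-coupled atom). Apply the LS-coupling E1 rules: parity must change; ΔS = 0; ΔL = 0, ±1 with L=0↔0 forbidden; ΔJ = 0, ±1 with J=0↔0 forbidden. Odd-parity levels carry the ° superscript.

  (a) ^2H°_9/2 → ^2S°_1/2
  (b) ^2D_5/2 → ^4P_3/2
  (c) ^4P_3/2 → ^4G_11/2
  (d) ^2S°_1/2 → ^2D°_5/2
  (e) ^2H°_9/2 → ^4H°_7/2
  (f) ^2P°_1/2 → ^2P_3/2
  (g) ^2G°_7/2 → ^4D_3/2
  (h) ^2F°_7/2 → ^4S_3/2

(a) forbidden (parity, ΔL, ΔJ fail)
(b) forbidden (parity, ΔS fail)
(c) forbidden (parity, ΔL, ΔJ fail)
(d) forbidden (parity, ΔL, ΔJ fail)
(e) forbidden (parity, ΔS fail)
(f) allowed
(g) forbidden (ΔS, ΔL, ΔJ fail)
(h) forbidden (ΔS, ΔL, ΔJ fail)
Total allowed: 1 of 8.

1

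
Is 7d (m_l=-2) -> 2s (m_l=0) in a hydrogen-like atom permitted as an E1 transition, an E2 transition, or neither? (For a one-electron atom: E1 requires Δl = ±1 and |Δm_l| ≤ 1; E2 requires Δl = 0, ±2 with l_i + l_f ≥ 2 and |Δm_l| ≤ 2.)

E2

Δl = 0 − 2 = -2; l_i + l_f = 2.
Δm_l = +2.
E1 (Δl = ±1, |Δm_l| ≤ 1): not satisfied.
E2 (Δl = 0,±2, l_i+l_f ≥ 2, |Δm_l| ≤ 2): satisfied.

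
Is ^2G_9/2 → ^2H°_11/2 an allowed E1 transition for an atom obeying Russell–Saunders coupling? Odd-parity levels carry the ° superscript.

Initial level: S=1/2, L=4, J=9/2, parity even. Final level: S=1/2, L=5, J=11/2, parity odd.
Parity must change: even → odd — ok.
ΔS = 0: S: 1/2 → 1/2 — ok.
ΔL = 0, ±1 (not L=0↔0): L: 4 → 5, ΔL = +1 — ok.
ΔJ = 0, ±1 (not J=0↔0): J: 9/2 → 11/2, ΔJ = +1 — ok.
All four E1 rules are satisfied.

allowed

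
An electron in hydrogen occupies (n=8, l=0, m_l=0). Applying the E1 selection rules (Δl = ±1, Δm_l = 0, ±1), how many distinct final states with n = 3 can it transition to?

E1 requires Δl = ±1, so l_f ∈ {-1, 1}; with 0 ≤ l_f ≤ n_f−1 = 2, the allowed l_f values are {1}.
For l_f = 1: m_f ∈ {m_i−1, m_i, m_i+1} ∩ [−1, 1] = {-1, 0, 1} → 3 states.
Total: 3.

3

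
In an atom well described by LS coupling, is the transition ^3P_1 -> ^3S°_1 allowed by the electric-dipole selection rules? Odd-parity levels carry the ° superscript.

allowed

Initial level: S=1, L=1, J=1, parity even. Final level: S=1, L=0, J=1, parity odd.
ΔL = 0, ±1 (not L=0↔0): L: 1 → 0, ΔL = -1 — satisfied.
Parity must change: even → odd — satisfied.
ΔS = 0: S: 1 → 1 — satisfied.
ΔJ = 0, ±1 (not J=0↔0): J: 1 → 1, ΔJ = +0 — satisfied.
All four E1 rules are satisfied.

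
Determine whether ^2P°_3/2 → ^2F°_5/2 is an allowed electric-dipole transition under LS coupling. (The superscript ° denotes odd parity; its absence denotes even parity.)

Reading off the term symbols: S 1/2→1/2, L 1→3, J 3/2→5/2, parity odd→odd.
ΔJ = 0, ±1 (not J=0↔0): J: 3/2 → 5/2, ΔJ = +1 — passes.
Parity must change: odd → odd — fails.
ΔS = 0: S: 1/2 → 1/2 — passes.
ΔL = 0, ±1 (not L=0↔0): L: 1 → 3, ΔL = +2 — fails.
Rule(s) violated: parity, ΔL.

forbidden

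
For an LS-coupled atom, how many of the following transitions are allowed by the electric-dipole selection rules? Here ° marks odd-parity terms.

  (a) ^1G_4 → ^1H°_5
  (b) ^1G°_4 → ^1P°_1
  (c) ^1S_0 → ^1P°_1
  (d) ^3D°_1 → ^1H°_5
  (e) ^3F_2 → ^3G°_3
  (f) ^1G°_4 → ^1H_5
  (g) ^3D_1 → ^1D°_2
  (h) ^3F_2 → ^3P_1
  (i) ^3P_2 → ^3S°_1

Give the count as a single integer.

(a) allowed
(b) forbidden (parity, ΔL, ΔJ fail)
(c) allowed
(d) forbidden (parity, ΔS, ΔL, ΔJ fail)
(e) allowed
(f) allowed
(g) forbidden (ΔS fails)
(h) forbidden (parity, ΔL fail)
(i) allowed
Total allowed: 5 of 9.

5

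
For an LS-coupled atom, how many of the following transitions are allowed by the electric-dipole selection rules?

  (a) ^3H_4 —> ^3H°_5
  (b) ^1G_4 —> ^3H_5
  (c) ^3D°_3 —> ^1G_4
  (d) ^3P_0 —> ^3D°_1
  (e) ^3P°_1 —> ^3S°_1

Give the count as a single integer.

2

(a) allowed
(b) forbidden (parity, ΔS fail)
(c) forbidden (ΔS, ΔL fail)
(d) allowed
(e) forbidden (parity fails)
Total allowed: 2 of 5.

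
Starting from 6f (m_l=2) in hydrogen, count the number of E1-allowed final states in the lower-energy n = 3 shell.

E1 requires Δl = ±1, so l_f ∈ {2, 4}; with 0 ≤ l_f ≤ n_f−1 = 2, the allowed l_f values are {2}.
For l_f = 2: m_f ∈ {m_i−1, m_i, m_i+1} ∩ [−2, 2] = {1, 2} → 2 states.
Total: 2.

2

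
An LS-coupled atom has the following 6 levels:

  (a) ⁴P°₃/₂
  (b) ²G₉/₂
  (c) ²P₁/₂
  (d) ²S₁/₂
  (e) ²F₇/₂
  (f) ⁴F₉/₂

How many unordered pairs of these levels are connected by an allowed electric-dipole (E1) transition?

(a)–(b): forbidden (ΔS, ΔL, ΔJ).
(a)–(c): forbidden (ΔS).
(a)–(d): forbidden (ΔS).
(a)–(e): forbidden (ΔS, ΔL, ΔJ).
(a)–(f): forbidden (ΔL, ΔJ).
(b)–(c): forbidden (parity, ΔL, ΔJ).
(b)–(d): forbidden (parity, ΔL, ΔJ).
(b)–(e): forbidden (parity).
(b)–(f): forbidden (parity, ΔS).
(c)–(d): forbidden (parity).
(c)–(e): forbidden (parity, ΔL, ΔJ).
(c)–(f): forbidden (parity, ΔS, ΔL, ΔJ).
(d)–(e): forbidden (parity, ΔL, ΔJ).
(d)–(f): forbidden (parity, ΔS, ΔL, ΔJ).
(e)–(f): forbidden (parity, ΔS).
Allowed pairs: 0 of 15.

0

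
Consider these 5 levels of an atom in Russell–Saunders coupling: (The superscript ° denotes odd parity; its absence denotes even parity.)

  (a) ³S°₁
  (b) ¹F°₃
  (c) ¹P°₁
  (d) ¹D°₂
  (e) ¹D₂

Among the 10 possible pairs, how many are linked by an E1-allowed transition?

3

(a)–(b): forbidden (parity, ΔS, ΔL, ΔJ).
(a)–(c): forbidden (parity, ΔS).
(a)–(d): forbidden (parity, ΔS, ΔL).
(a)–(e): forbidden (ΔS, ΔL).
(b)–(c): forbidden (parity, ΔL, ΔJ).
(b)–(d): forbidden (parity).
(b)–(e): allowed.
(c)–(d): forbidden (parity).
(c)–(e): allowed.
(d)–(e): allowed.
Allowed pairs: 3 of 10.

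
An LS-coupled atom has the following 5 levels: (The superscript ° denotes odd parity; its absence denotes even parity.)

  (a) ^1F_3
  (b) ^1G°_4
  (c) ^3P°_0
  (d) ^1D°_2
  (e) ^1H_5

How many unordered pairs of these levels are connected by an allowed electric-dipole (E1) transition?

3

(a)–(b): allowed.
(a)–(c): forbidden (ΔS, ΔL, ΔJ).
(a)–(d): allowed.
(a)–(e): forbidden (parity, ΔL, ΔJ).
(b)–(c): forbidden (parity, ΔS, ΔL, ΔJ).
(b)–(d): forbidden (parity, ΔL, ΔJ).
(b)–(e): allowed.
(c)–(d): forbidden (parity, ΔS, ΔJ).
(c)–(e): forbidden (ΔS, ΔL, ΔJ).
(d)–(e): forbidden (ΔL, ΔJ).
Allowed pairs: 3 of 10.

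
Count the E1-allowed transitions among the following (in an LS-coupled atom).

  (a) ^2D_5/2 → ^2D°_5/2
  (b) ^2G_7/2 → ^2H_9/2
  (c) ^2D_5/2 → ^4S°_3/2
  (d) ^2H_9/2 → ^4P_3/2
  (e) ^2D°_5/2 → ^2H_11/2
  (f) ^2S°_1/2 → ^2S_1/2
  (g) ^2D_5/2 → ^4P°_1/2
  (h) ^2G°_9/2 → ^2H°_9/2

(a) allowed
(b) forbidden (parity fails)
(c) forbidden (ΔS, ΔL fail)
(d) forbidden (parity, ΔS, ΔL, ΔJ fail)
(e) forbidden (ΔL, ΔJ fail)
(f) forbidden (ΔL fails)
(g) forbidden (ΔS, ΔJ fail)
(h) forbidden (parity fails)
Total allowed: 1 of 8.

1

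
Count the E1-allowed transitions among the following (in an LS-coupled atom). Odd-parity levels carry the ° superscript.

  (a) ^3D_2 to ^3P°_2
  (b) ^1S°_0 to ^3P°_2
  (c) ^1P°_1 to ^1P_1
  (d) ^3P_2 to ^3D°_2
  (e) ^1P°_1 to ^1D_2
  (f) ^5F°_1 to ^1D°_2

(a) allowed
(b) forbidden (parity, ΔS, ΔJ fail)
(c) allowed
(d) allowed
(e) allowed
(f) forbidden (parity, ΔS fail)
Total allowed: 4 of 6.

4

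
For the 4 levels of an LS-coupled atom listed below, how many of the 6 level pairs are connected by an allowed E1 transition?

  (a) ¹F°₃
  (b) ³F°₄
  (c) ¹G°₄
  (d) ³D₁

(a)–(b): forbidden (parity, ΔS).
(a)–(c): forbidden (parity).
(a)–(d): forbidden (ΔS, ΔJ).
(b)–(c): forbidden (parity, ΔS).
(b)–(d): forbidden (ΔJ).
(c)–(d): forbidden (ΔS, ΔL, ΔJ).
Allowed pairs: 0 of 6.

0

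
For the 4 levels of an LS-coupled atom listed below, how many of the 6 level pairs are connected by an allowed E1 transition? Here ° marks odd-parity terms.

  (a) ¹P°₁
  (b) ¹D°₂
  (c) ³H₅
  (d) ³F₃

(a)–(b): forbidden (parity).
(a)–(c): forbidden (ΔS, ΔL, ΔJ).
(a)–(d): forbidden (ΔS, ΔL, ΔJ).
(b)–(c): forbidden (ΔS, ΔL, ΔJ).
(b)–(d): forbidden (ΔS).
(c)–(d): forbidden (parity, ΔL, ΔJ).
Allowed pairs: 0 of 6.

0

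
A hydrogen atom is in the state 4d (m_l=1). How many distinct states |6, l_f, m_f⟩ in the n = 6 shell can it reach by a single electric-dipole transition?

E1 requires Δl = ±1, so l_f ∈ {1, 3}; with 0 ≤ l_f ≤ n_f−1 = 5, the allowed l_f values are {1, 3}.
For l_f = 1: m_f ∈ {m_i−1, m_i, m_i+1} ∩ [−1, 1] = {0, 1} → 2 states.
For l_f = 3: m_f ∈ {m_i−1, m_i, m_i+1} ∩ [−3, 3] = {0, 1, 2} → 3 states.
Total: 5.

5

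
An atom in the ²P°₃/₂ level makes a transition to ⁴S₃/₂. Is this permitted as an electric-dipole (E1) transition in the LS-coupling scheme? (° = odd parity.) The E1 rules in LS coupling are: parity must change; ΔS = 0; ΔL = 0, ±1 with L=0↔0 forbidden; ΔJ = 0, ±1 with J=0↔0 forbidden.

forbidden

Parity must change: odd → even — satisfied.
ΔS = 0: S: 1/2 → 3/2 — violated.
ΔL = 0, ±1 (not L=0↔0): L: 1 → 0, ΔL = -1 — satisfied.
ΔJ = 0, ±1 (not J=0↔0): J: 3/2 → 3/2, ΔJ = +0 — satisfied.
Rule(s) violated: ΔS.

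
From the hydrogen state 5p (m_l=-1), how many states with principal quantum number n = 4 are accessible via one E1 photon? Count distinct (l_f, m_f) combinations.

4

E1 requires Δl = ±1, so l_f ∈ {0, 2}; with 0 ≤ l_f ≤ n_f−1 = 3, the allowed l_f values are {0, 2}.
For l_f = 0: m_f ∈ {m_i−1, m_i, m_i+1} ∩ [−0, 0] = {0} → 1 state.
For l_f = 2: m_f ∈ {m_i−1, m_i, m_i+1} ∩ [−2, 2] = {-2, -1, 0} → 3 states.
Total: 4.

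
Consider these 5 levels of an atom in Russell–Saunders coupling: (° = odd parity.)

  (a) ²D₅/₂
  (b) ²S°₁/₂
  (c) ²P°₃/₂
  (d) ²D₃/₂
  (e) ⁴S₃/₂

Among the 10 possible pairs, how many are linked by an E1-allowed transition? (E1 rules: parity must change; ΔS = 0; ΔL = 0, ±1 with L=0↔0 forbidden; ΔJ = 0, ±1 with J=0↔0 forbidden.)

2

(a)–(b): forbidden (ΔL, ΔJ).
(a)–(c): allowed.
(a)–(d): forbidden (parity).
(a)–(e): forbidden (parity, ΔS, ΔL).
(b)–(c): forbidden (parity).
(b)–(d): forbidden (ΔL).
(b)–(e): forbidden (ΔS, ΔL).
(c)–(d): allowed.
(c)–(e): forbidden (ΔS).
(d)–(e): forbidden (parity, ΔS, ΔL).
Allowed pairs: 2 of 10.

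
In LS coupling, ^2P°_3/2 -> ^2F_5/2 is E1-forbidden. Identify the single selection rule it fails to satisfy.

the ΔL = 0, ±1 rule

Parity must change: odd → even — satisfied.
ΔS = 0: S: 1/2 → 1/2 — satisfied.
ΔL = 0, ±1 (not L=0↔0): L: 1 → 3, ΔL = +2 — violated.
ΔJ = 0, ±1 (not J=0↔0): J: 3/2 → 5/2, ΔJ = +1 — satisfied.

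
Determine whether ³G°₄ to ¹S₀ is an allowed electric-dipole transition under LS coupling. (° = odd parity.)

forbidden

Parity must change: odd → even — ✓.
ΔS = 0: S: 1 → 0 — ✗.
ΔL = 0, ±1 (not L=0↔0): L: 4 → 0, ΔL = -4 — ✗.
ΔJ = 0, ±1 (not J=0↔0): J: 4 → 0, ΔJ = -4 — ✗.
Rule(s) violated: ΔS, ΔL, ΔJ.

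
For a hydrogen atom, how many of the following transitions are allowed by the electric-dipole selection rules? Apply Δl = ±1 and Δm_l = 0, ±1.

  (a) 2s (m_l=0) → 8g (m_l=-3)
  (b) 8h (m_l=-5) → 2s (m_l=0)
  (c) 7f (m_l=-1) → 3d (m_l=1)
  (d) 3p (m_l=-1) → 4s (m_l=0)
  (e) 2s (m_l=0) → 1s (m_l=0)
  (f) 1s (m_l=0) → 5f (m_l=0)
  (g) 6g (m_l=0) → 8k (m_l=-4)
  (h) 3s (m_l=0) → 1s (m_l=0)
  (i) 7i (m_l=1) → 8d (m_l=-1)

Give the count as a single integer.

1

(a) forbidden — Δl = +4 (E1 requires Δl = ±1); Δm_l = -3 (E1 requires Δm_l = 0, ±1)
(b) forbidden — Δl = -5 (E1 requires Δl = ±1); Δm_l = +5 (E1 requires Δm_l = 0, ±1)
(c) forbidden — Δm_l = +2 (E1 requires Δm_l = 0, ±1)
(d) allowed
(e) forbidden — Δl = +0 (E1 requires Δl = ±1)
(f) forbidden — Δl = +3 (E1 requires Δl = ±1)
(g) forbidden — Δl = +3 (E1 requires Δl = ±1); Δm_l = -4 (E1 requires Δm_l = 0, ±1)
(h) forbidden — Δl = +0 (E1 requires Δl = ±1)
(i) forbidden — Δl = -4 (E1 requires Δl = ±1); Δm_l = -2 (E1 requires Δm_l = 0, ±1)
Total allowed: 1 of 9.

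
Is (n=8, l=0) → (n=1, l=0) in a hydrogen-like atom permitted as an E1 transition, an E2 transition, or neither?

neither

Δl = 0 − 0 = +0; l_i + l_f = 0.
E1 (Δl = ±1): not satisfied.
E2 (Δl = 0,±2, l_i+l_f ≥ 2): not satisfied.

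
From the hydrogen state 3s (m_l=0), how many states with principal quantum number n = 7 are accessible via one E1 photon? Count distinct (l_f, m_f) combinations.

3

E1 requires Δl = ±1, so l_f ∈ {-1, 1}; with 0 ≤ l_f ≤ n_f−1 = 6, the allowed l_f values are {1}.
For l_f = 1: m_f ∈ {m_i−1, m_i, m_i+1} ∩ [−1, 1] = {-1, 0, 1} → 3 states.
Total: 3.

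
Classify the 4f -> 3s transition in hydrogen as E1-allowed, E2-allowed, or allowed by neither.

neither

Δl = 0 − 3 = -3; l_i + l_f = 3.
E1 (Δl = ±1): not satisfied.
E2 (Δl = 0,±2, l_i+l_f ≥ 2): not satisfied.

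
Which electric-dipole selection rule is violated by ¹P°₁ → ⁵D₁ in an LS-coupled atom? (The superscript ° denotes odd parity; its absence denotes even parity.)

ΔL = 0, ±1 (not L=0↔0): L: 1 → 2, ΔL = +1 — ok.
ΔJ = 0, ±1 (not J=0↔0): J: 1 → 1, ΔJ = +0 — ok.
ΔS = 0: S: 0 → 2 — fails.
Parity must change: odd → even — ok.

the ΔS = 0 rule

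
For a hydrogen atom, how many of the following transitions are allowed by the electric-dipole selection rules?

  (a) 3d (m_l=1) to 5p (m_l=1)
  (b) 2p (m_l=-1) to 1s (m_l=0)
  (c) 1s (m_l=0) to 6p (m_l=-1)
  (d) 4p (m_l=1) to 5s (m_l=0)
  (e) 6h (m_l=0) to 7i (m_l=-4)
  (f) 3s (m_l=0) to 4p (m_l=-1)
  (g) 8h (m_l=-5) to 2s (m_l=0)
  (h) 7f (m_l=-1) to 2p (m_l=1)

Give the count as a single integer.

(a) allowed
(b) allowed
(c) allowed
(d) allowed
(e) forbidden — Δm_l = -4 (E1 requires Δm_l = 0, ±1)
(f) allowed
(g) forbidden — Δl = -5 (E1 requires Δl = ±1); Δm_l = +5 (E1 requires Δm_l = 0, ±1)
(h) forbidden — Δl = -2 (E1 requires Δl = ±1); Δm_l = +2 (E1 requires Δm_l = 0, ±1)
Total allowed: 5 of 8.

5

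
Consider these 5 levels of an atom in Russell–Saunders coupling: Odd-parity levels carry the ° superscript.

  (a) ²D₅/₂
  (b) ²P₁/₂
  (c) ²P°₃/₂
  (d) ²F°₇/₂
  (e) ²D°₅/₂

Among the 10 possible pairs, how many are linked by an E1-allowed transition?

(a)–(b): forbidden (parity, ΔJ).
(a)–(c): allowed.
(a)–(d): allowed.
(a)–(e): allowed.
(b)–(c): allowed.
(b)–(d): forbidden (ΔL, ΔJ).
(b)–(e): forbidden (ΔJ).
(c)–(d): forbidden (parity, ΔL, ΔJ).
(c)–(e): forbidden (parity).
(d)–(e): forbidden (parity).
Allowed pairs: 4 of 10.

4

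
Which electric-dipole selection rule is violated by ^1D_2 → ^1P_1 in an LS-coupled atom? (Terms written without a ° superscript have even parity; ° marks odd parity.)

parity

Parity must change: even → even — violated.
ΔS = 0: S: 0 → 0 — satisfied.
ΔL = 0, ±1 (not L=0↔0): L: 2 → 1, ΔL = -1 — satisfied.
ΔJ = 0, ±1 (not J=0↔0): J: 2 → 1, ΔJ = -1 — satisfied.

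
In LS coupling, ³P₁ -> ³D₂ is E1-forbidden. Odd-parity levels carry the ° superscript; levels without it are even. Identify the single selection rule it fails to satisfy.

Reading off the term symbols: S 1→1, L 1→2, J 1→2, parity even→even.
ΔL = 0, ±1 (not L=0↔0): L: 1 → 2, ΔL = +1 — ok.
Parity must change: even → even — fails.
ΔS = 0: S: 1 → 1 — ok.
ΔJ = 0, ±1 (not J=0↔0): J: 1 → 2, ΔJ = +1 — ok.

parity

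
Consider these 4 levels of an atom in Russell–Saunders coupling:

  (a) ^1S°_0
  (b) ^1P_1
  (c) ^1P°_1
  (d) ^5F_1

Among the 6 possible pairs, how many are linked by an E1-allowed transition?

2

(a)–(b): allowed.
(a)–(c): forbidden (parity).
(a)–(d): forbidden (ΔS, ΔL).
(b)–(c): allowed.
(b)–(d): forbidden (parity, ΔS, ΔL).
(c)–(d): forbidden (ΔS, ΔL).
Allowed pairs: 2 of 6.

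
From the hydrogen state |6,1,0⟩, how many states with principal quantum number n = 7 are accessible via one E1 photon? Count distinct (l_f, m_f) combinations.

4

E1 requires Δl = ±1, so l_f ∈ {0, 2}; with 0 ≤ l_f ≤ n_f−1 = 6, the allowed l_f values are {0, 2}.
For l_f = 0: m_f ∈ {m_i−1, m_i, m_i+1} ∩ [−0, 0] = {0} → 1 state.
For l_f = 2: m_f ∈ {m_i−1, m_i, m_i+1} ∩ [−2, 2] = {-1, 0, 1} → 3 states.
Total: 4.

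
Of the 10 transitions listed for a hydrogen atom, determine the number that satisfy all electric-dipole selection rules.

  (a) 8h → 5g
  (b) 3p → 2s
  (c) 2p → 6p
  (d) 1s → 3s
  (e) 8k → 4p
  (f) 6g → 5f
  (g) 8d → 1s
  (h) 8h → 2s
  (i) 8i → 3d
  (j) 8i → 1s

3

(a) allowed
(b) allowed
(c) forbidden — Δl = +0 (E1 requires Δl = ±1)
(d) forbidden — Δl = +0 (E1 requires Δl = ±1)
(e) forbidden — Δl = -6 (E1 requires Δl = ±1)
(f) allowed
(g) forbidden — Δl = -2 (E1 requires Δl = ±1)
(h) forbidden — Δl = -5 (E1 requires Δl = ±1)
(i) forbidden — Δl = -4 (E1 requires Δl = ±1)
(j) forbidden — Δl = -6 (E1 requires Δl = ±1)
Total allowed: 3 of 10.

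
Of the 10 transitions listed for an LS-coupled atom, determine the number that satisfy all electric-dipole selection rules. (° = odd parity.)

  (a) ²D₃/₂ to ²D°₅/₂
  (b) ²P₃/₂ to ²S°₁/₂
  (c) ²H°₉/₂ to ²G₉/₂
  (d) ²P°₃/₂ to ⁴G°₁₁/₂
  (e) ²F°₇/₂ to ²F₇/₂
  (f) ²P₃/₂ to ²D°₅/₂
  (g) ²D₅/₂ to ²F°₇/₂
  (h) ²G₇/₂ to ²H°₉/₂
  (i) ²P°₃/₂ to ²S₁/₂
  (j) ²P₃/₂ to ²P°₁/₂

(a) allowed
(b) allowed
(c) allowed
(d) forbidden (parity, ΔS, ΔL, ΔJ fail)
(e) allowed
(f) allowed
(g) allowed
(h) allowed
(i) allowed
(j) allowed
Total allowed: 9 of 10.

9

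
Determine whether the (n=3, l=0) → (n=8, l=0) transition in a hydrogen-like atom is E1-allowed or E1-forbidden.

forbidden

Initial l = 0, final l = 0, so Δl = +0. E1 requires Δl = ±1: fails.
The transition is electric-dipole forbidden.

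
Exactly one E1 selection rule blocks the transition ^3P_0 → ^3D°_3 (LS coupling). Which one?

the ΔJ = 0, ±1 rule

Initial level: S=1, L=1, J=0, parity even. Final level: S=1, L=2, J=3, parity odd.
Parity must change: even → odd — ✓.
ΔS = 0: S: 1 → 1 — ✓.
ΔL = 0, ±1 (not L=0↔0): L: 1 → 2, ΔL = +1 — ✓.
ΔJ = 0, ±1 (not J=0↔0): J: 0 → 3, ΔJ = +3 — ✗.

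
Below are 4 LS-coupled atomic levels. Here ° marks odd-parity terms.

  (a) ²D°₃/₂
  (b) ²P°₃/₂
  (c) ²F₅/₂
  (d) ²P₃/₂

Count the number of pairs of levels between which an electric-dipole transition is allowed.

3

(a)–(b): forbidden (parity).
(a)–(c): allowed.
(a)–(d): allowed.
(b)–(c): forbidden (ΔL).
(b)–(d): allowed.
(c)–(d): forbidden (parity, ΔL).
Allowed pairs: 3 of 6.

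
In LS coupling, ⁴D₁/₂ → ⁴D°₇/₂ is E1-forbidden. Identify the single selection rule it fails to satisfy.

Reading off the term symbols: S 3/2→3/2, L 2→2, J 1/2→7/2, parity even→odd.
Parity must change: even → odd — ✓.
ΔS = 0: S: 3/2 → 3/2 — ✓.
ΔL = 0, ±1 (not L=0↔0): L: 2 → 2, ΔL = +0 — ✓.
ΔJ = 0, ±1 (not J=0↔0): J: 1/2 → 7/2, ΔJ = +3 — ✗.

the ΔJ = 0, ±1 rule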